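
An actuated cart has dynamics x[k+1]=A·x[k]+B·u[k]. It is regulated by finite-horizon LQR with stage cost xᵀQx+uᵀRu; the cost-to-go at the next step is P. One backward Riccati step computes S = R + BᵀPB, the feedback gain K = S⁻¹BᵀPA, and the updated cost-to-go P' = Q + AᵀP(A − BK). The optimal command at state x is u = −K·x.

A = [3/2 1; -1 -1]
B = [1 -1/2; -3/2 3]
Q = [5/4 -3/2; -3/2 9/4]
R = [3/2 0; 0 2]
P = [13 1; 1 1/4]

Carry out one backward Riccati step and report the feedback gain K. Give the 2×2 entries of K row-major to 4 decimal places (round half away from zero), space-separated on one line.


BᵀP = [11.5000 0.6250; -3.5000 0.2500]
S = R + BᵀPB = [3/2 0; 0 2] + [10.5625 -3.8750; -3.8750 2.5000] = [12.0625 -3.8750; -3.8750 4.5000]
BᵀPA = [16.6250 10.8750; -5.5000 -3.7500]
K = S⁻¹·BᵀPA = [1.3625 0.8762; -0.0489 -0.0788]
A−BK = [0.1130 0.0844; 1.1906 0.5507]
AᵀP(A−BK) = [3.5790 2.2491; 2.2491 1.4254]
P' = Q + AᵀP(A−BK) = [4.8290 0.7491; 0.7491 3.6754]
tr(P') = 8.5044

1.3625 0.8762 -0.0489 -0.0788


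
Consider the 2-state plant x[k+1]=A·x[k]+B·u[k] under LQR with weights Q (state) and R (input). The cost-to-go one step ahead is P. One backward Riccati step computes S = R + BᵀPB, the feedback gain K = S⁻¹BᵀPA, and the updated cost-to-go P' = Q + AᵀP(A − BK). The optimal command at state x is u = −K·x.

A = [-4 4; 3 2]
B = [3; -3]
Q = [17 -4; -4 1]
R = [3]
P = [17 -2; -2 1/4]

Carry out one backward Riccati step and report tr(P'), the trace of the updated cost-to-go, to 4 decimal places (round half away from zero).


BᵀP = [57.0000 -6.7500]
S = R + BᵀPB = [3] + [191.2500] = [194.2500]
BᵀPA = [-248.2500 214.5000]
K = S⁻¹·BᵀPA = [-1.2780 1.1042]
A−BK = [-0.1660 0.6873; -0.8340 5.3127]
AᵀP(A−BK) = [4.9884 -4.3707; -4.3707 4.1390]
P' = Q + AᵀP(A−BK) = [21.9884 -8.3707; -8.3707 5.1390]
tr(P') = 27.1274

27.1274


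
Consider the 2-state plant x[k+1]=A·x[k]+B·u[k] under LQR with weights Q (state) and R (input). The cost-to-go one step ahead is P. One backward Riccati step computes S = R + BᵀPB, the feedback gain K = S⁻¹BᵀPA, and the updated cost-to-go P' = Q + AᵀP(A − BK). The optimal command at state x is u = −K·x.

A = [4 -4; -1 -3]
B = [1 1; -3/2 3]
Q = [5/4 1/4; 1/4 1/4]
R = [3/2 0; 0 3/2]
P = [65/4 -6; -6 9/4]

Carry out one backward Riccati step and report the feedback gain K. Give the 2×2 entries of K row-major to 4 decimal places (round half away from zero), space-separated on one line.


2.7054 -1.8006 0.0141 -0.2134

BᵀP = [25.2500 -9.3750; -1.7500 0.7500]
S = R + BᵀPB = [3/2 0; 0 3/2] + [39.3125 -2.8750; -2.8750 0.5000] = [40.8125 -2.8750; -2.8750 2.0000]
BᵀPA = [110.3750 -72.8750; -7.7500 4.7500]
K = S⁻¹·BᵀPA = [2.7054 -1.8006; 0.0141 -0.2134]
A−BK = [1.2805 -1.9859; 3.0160 -5.0607]
AᵀP(A−BK) = [11.7470 -8.1585; -8.1585 6.0422]
P' = Q + AᵀP(A−BK) = [12.9970 -7.9085; -7.9085 6.2922]
tr(P') = 19.2891


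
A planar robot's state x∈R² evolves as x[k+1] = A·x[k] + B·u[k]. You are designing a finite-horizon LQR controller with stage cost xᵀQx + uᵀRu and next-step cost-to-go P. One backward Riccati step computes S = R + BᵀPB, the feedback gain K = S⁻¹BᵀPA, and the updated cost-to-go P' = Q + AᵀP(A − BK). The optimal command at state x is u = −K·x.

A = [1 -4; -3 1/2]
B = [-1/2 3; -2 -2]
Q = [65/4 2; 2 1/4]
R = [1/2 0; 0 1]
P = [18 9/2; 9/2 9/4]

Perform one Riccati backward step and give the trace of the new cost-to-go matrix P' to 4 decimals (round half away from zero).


19.0063

BᵀP = [-18.0000 -6.7500; 45.0000 9.0000]
S = R + BᵀPB = [1/2 0; 0 1] + [22.5000 -40.5000; -40.5000 117.0000] = [23.0000 -40.5000; -40.5000 118.0000]
BᵀPA = [2.2500 68.6250; 18.0000 -175.5000]
K = S⁻¹·BᵀPA = [0.9262 0.9220; 0.4704 -1.1708]
A−BK = [0.0518 -0.0265; -0.2068 0.0023]
AᵀP(A−BK) = [0.6983 -0.1244; -0.1244 1.8080]
P' = Q + AᵀP(A−BK) = [16.9483 1.8756; 1.8756 2.0580]
tr(P') = 19.0063


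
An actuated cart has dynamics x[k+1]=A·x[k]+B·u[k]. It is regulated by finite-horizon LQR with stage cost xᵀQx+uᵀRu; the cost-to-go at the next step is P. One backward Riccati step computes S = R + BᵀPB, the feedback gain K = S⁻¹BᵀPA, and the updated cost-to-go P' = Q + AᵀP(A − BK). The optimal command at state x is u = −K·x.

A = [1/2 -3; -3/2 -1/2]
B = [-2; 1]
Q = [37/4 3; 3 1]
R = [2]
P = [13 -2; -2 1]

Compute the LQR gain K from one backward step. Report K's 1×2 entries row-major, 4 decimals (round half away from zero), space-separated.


BᵀP = [-28.0000 5.0000]
S = R + BᵀPB = [2] + [61.0000] = [63.0000]
BᵀPA = [-21.5000 81.5000]
K = S⁻¹·BᵀPA = [-0.3413 1.2937]
A−BK = [-0.1825 -0.4127; -1.1587 -1.7937]
AᵀP(A−BK) = [1.1627 0.5635; 0.5635 5.8175]
P' = Q + AᵀP(A−BK) = [10.4127 3.5635; 3.5635 6.8175]
tr(P') = 17.2302

-0.3413 1.2937


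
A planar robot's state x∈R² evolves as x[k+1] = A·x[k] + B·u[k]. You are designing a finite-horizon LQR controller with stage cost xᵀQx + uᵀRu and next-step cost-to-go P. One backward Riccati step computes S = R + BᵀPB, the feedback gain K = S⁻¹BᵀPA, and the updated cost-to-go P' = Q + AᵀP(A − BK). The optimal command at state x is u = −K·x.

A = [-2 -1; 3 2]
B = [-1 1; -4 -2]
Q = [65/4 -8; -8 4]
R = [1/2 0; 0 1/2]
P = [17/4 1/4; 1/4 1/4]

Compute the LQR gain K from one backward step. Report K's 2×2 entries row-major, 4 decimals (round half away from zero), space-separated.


BᵀP = [-5.2500 -1.2500; 3.7500 -0.2500]
S = R + BᵀPB = [1/2 0; 0 1/2] + [10.2500 -2.7500; -2.7500 4.2500] = [10.7500 -2.7500; -2.7500 4.7500]
BᵀPA = [6.7500 2.7500; -8.2500 -4.2500]
K = S⁻¹·BᵀPA = [0.2155 0.0316; -1.6121 -0.8764]
A−BK = [-0.1724 -0.0920; 0.6379 0.3736]
AᵀP(A−BK) = [1.4957 0.8060; 0.8060 0.4382]
P' = Q + AᵀP(A−BK) = [17.7457 -7.1940; -7.1940 4.4382]
tr(P') = 22.1839

0.2155 0.0316 -1.6121 -0.8764


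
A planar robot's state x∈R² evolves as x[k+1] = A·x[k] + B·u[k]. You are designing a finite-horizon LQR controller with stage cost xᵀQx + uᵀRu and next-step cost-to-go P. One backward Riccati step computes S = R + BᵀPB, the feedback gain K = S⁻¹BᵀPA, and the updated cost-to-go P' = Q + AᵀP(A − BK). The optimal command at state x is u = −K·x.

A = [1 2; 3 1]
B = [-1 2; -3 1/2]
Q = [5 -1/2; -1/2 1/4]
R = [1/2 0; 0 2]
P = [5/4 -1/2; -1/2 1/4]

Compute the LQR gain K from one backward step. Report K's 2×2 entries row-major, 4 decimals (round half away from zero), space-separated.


-0.4881 0.0264 -0.0317 0.5963

BᵀP = [0.2500 -0.2500; 2.2500 -0.8750]
S = R + BᵀPB = [1/2 0; 0 2] + [0.5000 0.3750; 0.3750 4.0625] = [1.0000 0.3750; 0.3750 6.0625]
BᵀPA = [-0.5000 0.2500; -0.3750 3.6250]
K = S⁻¹·BᵀPA = [-0.4881 0.0264; -0.0317 0.5963]
A−BK = [0.5752 0.8338; 1.5515 0.7810]
AᵀP(A−BK) = [0.2441 -0.0132; -0.0132 1.0818]
P' = Q + AᵀP(A−BK) = [5.2441 -0.5132; -0.5132 1.3318]
tr(P') = 6.5759


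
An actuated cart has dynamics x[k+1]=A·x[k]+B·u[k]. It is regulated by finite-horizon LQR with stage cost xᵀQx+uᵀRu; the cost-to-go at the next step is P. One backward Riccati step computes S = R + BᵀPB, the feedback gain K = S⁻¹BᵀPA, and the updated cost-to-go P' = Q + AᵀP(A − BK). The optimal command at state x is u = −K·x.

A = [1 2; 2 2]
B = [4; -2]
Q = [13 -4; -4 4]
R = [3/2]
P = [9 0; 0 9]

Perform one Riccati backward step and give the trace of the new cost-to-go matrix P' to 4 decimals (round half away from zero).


BᵀP = [36.0000 -18.0000]
S = R + BᵀPB = [3/2] + [180.0000] = [181.5000]
BᵀPA = [0.0000 36.0000]
K = S⁻¹·BᵀPA = [0.0000 0.1983]
A−BK = [1.0000 1.2066; 2.0000 2.3967]
AᵀP(A−BK) = [45.0000 54.0000; 54.0000 64.8595]
P' = Q + AᵀP(A−BK) = [58.0000 50.0000; 50.0000 68.8595]
tr(P') = 126.8595

126.8595


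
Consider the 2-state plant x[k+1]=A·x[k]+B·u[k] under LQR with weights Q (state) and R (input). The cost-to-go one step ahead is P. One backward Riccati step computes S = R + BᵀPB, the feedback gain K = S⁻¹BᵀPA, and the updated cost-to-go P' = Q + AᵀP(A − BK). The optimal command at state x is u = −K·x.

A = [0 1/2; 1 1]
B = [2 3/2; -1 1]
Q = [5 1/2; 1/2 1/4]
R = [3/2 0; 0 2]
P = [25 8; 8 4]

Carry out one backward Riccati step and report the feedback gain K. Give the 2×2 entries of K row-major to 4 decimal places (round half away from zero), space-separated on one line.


-0.2310 -0.0840 0.3864 0.5223

BᵀP = [42.0000 12.0000; 45.5000 16.0000]
S = R + BᵀPB = [3/2 0; 0 2] + [72.0000 75.0000; 75.0000 84.2500] = [73.5000 75.0000; 75.0000 86.2500]
BᵀPA = [12.0000 33.0000; 16.0000 38.7500]
K = S⁻¹·BᵀPA = [-0.2310 -0.0840; 0.3864 0.5223]
A−BK = [-0.1176 -0.1155; 0.3827 0.3937]
AᵀP(A−BK) = [0.5900 0.6509; 0.6509 0.7822]
P' = Q + AᵀP(A−BK) = [5.5900 1.1509; 1.1509 1.0322]
tr(P') = 6.6222


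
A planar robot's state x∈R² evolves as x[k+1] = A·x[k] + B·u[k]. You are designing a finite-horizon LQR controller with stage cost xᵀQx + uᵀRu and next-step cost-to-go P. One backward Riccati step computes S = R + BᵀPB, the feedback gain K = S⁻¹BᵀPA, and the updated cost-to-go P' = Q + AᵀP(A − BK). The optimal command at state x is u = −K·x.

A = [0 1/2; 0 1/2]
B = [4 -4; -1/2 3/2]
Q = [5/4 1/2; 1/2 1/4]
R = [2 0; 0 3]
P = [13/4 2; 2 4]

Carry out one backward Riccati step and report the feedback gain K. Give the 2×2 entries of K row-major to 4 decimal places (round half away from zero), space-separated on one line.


0.0000 0.3510 0.0000 0.1922

BᵀP = [12.0000 6.0000; -10.0000 -2.0000]
S = R + BᵀPB = [2 0; 0 3] + [45.0000 -39.0000; -39.0000 37.0000] = [47.0000 -39.0000; -39.0000 40.0000]
BᵀPA = [0.0000 9.0000; 0.0000 -6.0000]
K = S⁻¹·BᵀPA = [0.0000 0.3510; 0.0000 0.1922]
A−BK = [0.0000 -0.1351; 0.0000 0.3872]
AᵀP(A−BK) = [0.0000 0.0000; 0.0000 0.8069]
P' = Q + AᵀP(A−BK) = [1.2500 0.5000; 0.5000 1.0569]
tr(P') = 2.3069


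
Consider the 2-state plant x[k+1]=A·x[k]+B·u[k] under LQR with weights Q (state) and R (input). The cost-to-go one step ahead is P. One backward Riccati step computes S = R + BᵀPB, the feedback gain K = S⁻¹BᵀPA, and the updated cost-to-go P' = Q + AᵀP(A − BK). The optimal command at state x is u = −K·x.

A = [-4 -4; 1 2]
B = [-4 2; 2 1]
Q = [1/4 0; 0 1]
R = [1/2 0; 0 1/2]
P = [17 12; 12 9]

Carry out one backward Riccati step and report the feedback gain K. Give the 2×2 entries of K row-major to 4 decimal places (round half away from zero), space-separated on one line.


BᵀP = [-44.0000 -30.0000; 46.0000 33.0000]
S = R + BᵀPB = [1/2 0; 0 1/2] + [116.0000 -118.0000; -118.0000 125.0000] = [116.5000 -118.0000; -118.0000 125.5000]
BᵀPA = [146.0000 116.0000; -151.0000 -118.0000]
K = S⁻¹·BᵀPA = [0.7248 0.9099; -0.5217 -0.0847]
A−BK = [-0.0574 -0.1909; 0.0721 0.2648]
AᵀP(A−BK) = [0.4022 0.3624; 0.3624 0.4550]
P' = Q + AᵀP(A−BK) = [0.6522 0.3624; 0.3624 1.4550]
tr(P') = 2.1072

0.7248 0.9099 -0.5217 -0.0847


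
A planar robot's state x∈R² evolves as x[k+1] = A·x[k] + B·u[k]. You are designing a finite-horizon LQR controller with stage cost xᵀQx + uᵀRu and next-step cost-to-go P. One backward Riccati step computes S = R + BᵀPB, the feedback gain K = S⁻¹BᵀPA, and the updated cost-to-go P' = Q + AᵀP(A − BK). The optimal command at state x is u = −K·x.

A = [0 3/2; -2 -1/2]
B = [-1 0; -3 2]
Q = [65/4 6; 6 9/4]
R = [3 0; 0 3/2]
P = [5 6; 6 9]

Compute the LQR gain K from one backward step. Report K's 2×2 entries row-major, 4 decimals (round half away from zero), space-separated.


0.2986 -0.2443 -0.4344 -0.1900

BᵀP = [-23.0000 -33.0000; 12.0000 18.0000]
S = R + BᵀPB = [3 0; 0 3/2] + [122.0000 -66.0000; -66.0000 36.0000] = [125.0000 -66.0000; -66.0000 37.5000]
BᵀPA = [66.0000 -18.0000; -36.0000 9.0000]
K = S⁻¹·BᵀPA = [0.2986 -0.2443; -0.4344 -0.1900]
A−BK = [0.2986 1.2557; -0.2353 -0.8529]
AᵀP(A−BK) = [0.6516 0.2851; 0.2851 1.8122]
P' = Q + AᵀP(A−BK) = [16.9016 6.2851; 6.2851 4.0622]
tr(P') = 20.9638


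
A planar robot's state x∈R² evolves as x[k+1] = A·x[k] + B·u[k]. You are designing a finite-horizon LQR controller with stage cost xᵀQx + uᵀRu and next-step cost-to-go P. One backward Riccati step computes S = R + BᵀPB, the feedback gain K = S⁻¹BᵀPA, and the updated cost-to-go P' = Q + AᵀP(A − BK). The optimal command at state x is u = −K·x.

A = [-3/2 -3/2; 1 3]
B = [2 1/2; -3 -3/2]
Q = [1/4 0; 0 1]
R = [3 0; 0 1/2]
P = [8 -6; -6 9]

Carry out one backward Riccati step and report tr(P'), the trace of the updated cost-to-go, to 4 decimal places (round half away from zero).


4.3812

BᵀP = [34.0000 -39.0000; 13.0000 -16.5000]
S = R + BᵀPB = [3 0; 0 1/2] + [185.0000 75.5000; 75.5000 31.2500] = [188.0000 75.5000; 75.5000 31.7500]
BᵀPA = [-90.0000 -168.0000; -36.0000 -69.0000]
K = S⁻¹·BᵀPA = [-0.5191 -0.4633; 0.1005 -1.0716]
A−BK = [-0.5121 -0.0377; -0.4065 0.0028]
AᵀP(A−BK) = [1.9005 0.7284; 0.7284 1.2307]
P' = Q + AᵀP(A−BK) = [2.1505 0.7284; 0.7284 2.2307]
tr(P') = 4.3812


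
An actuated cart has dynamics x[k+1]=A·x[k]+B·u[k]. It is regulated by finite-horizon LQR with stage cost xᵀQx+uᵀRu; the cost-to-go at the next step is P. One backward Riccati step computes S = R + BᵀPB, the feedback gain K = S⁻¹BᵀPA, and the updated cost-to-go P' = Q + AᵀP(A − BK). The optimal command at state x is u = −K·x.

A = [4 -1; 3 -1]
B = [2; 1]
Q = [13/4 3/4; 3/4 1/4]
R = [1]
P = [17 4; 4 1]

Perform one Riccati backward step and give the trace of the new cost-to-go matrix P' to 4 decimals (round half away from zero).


8.2442

BᵀP = [38.0000 9.0000]
S = R + BᵀPB = [1] + [85.0000] = [86.0000]
BᵀPA = [179.0000 -47.0000]
K = S⁻¹·BᵀPA = [2.0814 -0.5465]
A−BK = [-0.1628 0.0930; 0.9186 -0.4535]
AᵀP(A−BK) = [4.4302 -1.1744; -1.1744 0.3140]
P' = Q + AᵀP(A−BK) = [7.6802 -0.4244; -0.4244 0.5640]
tr(P') = 8.2442


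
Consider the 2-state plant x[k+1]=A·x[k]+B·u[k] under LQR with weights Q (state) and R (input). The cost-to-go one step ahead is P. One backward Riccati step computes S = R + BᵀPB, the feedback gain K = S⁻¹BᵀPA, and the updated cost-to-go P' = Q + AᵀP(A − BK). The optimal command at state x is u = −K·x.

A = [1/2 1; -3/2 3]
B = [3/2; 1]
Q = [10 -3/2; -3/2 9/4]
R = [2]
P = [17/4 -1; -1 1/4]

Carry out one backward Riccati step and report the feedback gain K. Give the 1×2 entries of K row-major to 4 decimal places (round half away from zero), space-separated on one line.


BᵀP = [5.3750 -1.2500]
S = R + BᵀPB = [2] + [6.8125] = [8.8125]
BᵀPA = [4.5625 1.6250]
K = S⁻¹·BᵀPA = [0.5177 0.1844]
A−BK = [-0.2766 0.7234; -2.0177 2.8156]
AᵀP(A−BK) = [0.7629 0.1587; 0.1587 0.2004]
P' = Q + AᵀP(A−BK) = [10.7629 -1.3413; -1.3413 2.4504]
tr(P') = 13.2132

0.5177 0.1844


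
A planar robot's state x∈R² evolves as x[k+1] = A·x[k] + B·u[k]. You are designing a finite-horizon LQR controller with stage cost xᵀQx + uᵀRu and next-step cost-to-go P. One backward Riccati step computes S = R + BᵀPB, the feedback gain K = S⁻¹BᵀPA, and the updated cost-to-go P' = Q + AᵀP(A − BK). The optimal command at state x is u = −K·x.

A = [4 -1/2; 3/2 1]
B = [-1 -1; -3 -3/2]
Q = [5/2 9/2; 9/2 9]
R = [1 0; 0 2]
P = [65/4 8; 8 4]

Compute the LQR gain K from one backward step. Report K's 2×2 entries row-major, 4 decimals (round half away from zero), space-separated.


-1.4774 -0.0094 -0.5896 0.0153

BᵀP = [-40.2500 -20.0000; -28.2500 -14.0000]
S = R + BᵀPB = [1 0; 0 2] + [100.2500 70.2500; 70.2500 49.2500] = [101.2500 70.2500; 70.2500 51.2500]
BᵀPA = [-191.0000 0.1250; -134.0000 0.1250]
K = S⁻¹·BᵀPA = [-1.4774 -0.0094; -0.5896 0.0153]
A−BK = [1.9331 -0.4941; -3.8164 0.9948]
AᵀP(A−BK) = [3.8219 -0.2416; -0.2416 0.0618]
P' = Q + AᵀP(A−BK) = [6.3219 4.2584; 4.2584 9.0618]
tr(P') = 15.3836


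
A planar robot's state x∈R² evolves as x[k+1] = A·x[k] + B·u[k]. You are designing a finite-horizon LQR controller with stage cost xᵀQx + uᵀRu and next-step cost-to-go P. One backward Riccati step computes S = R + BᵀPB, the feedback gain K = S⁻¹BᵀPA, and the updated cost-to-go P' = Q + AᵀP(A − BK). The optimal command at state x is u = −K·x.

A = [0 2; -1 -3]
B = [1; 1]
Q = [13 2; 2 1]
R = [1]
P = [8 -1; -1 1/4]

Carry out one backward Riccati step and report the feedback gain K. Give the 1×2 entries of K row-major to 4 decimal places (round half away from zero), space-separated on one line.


0.1034 2.2414

BᵀP = [7.0000 -0.7500]
S = R + BᵀPB = [1] + [6.2500] = [7.2500]
BᵀPA = [0.7500 16.2500]
K = S⁻¹·BᵀPA = [0.1034 2.2414]
A−BK = [-0.1034 -0.2414; -1.1034 -5.2414]
AᵀP(A−BK) = [0.1724 1.0690; 1.0690 9.8276]
P' = Q + AᵀP(A−BK) = [13.1724 3.0690; 3.0690 10.8276]
tr(P') = 24.0000


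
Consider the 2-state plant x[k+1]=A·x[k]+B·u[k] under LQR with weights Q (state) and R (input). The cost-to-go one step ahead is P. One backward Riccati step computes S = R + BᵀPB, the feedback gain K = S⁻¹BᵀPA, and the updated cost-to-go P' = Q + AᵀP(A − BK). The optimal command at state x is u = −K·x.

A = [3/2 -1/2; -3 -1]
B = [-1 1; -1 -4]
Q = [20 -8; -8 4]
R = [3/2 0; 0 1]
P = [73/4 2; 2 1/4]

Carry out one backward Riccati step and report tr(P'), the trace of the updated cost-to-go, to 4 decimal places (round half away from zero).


BᵀP = [-20.2500 -2.2500; 10.2500 1.0000]
S = R + BᵀPB = [3/2 0; 0 1] + [22.5000 -11.2500; -11.2500 6.2500] = [24.0000 -11.2500; -11.2500 7.2500]
BᵀPA = [-23.6250 12.3750; 12.3750 -6.1250]
K = S⁻¹·BᵀPA = [-0.6759 0.4387; 0.6581 -0.1640]
A−BK = [0.1660 0.1028; -1.0435 -1.2174]
AᵀP(A−BK) = [1.2006 -0.5425; -0.5425 0.3785]
P' = Q + AᵀP(A−BK) = [21.2006 -8.5425; -8.5425 4.3785]
tr(P') = 25.5791

25.5791


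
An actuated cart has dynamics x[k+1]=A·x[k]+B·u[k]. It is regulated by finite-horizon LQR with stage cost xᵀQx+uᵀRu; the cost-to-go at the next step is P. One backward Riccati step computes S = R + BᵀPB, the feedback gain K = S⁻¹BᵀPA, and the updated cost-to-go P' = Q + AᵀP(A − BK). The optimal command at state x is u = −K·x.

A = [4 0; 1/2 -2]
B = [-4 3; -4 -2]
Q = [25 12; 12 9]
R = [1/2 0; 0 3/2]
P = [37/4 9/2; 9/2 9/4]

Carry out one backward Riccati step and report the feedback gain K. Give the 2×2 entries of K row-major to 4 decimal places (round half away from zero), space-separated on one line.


-0.6204 0.2015 0.2677 0.1099

BᵀP = [-55.0000 -27.0000; 18.7500 9.0000]
S = R + BᵀPB = [1/2 0; 0 3/2] + [328.0000 -111.0000; -111.0000 38.2500] = [328.5000 -111.0000; -111.0000 39.7500]
BᵀPA = [-233.5000 54.0000; 79.5000 -18.0000]
K = S⁻¹·BᵀPA = [-0.6204 0.2015; 0.2677 0.1099]
A−BK = [0.7155 0.4763; -1.4461 -0.9740]
AᵀP(A−BK) = [0.4284 0.0676; 0.0676 0.0962]
P' = Q + AᵀP(A−BK) = [25.4284 12.0676; 12.0676 9.0962]
tr(P') = 34.5246


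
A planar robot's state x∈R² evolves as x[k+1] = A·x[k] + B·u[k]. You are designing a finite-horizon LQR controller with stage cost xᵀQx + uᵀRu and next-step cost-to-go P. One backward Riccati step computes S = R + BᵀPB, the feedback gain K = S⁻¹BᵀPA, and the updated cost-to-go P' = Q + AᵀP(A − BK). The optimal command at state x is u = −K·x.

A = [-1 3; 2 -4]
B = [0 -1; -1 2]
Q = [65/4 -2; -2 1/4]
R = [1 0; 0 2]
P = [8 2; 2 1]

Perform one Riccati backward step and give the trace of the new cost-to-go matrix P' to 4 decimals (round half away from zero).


31.8333

BᵀP = [-2.0000 -1.0000; -4.0000 0.0000]
S = R + BᵀPB = [1 0; 0 2] + [1.0000 0.0000; 0.0000 4.0000] = [2.0000 0.0000; 0.0000 6.0000]
BᵀPA = [0.0000 -2.0000; 4.0000 -12.0000]
K = S⁻¹·BᵀPA = [0.0000 -1.0000; 0.6667 -2.0000]
A−BK = [-0.3333 1.0000; 0.6667 -1.0000]
AᵀP(A−BK) = [1.3333 -4.0000; -4.0000 14.0000]
P' = Q + AᵀP(A−BK) = [17.5833 -6.0000; -6.0000 14.2500]
tr(P') = 31.8333


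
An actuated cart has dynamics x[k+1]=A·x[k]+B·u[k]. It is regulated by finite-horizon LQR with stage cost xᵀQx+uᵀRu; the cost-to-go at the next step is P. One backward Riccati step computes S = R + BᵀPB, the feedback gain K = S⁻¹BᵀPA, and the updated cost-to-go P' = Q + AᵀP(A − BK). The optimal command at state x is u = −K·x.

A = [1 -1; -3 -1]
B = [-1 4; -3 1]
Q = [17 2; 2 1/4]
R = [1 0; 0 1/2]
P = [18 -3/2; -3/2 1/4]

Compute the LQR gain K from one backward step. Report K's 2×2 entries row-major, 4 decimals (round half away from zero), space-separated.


0.5659 0.1454 0.4260 -0.2060

BᵀP = [-13.5000 0.7500; 70.5000 -5.7500]
S = R + BᵀPB = [1 0; 0 1/2] + [11.2500 -53.2500; -53.2500 276.2500] = [12.2500 -53.2500; -53.2500 276.7500]
BᵀPA = [-15.7500 12.7500; 87.7500 -64.7500]
K = S⁻¹·BᵀPA = [0.5659 0.1454; 0.4260 -0.2060]
A−BK = [-0.1379 -0.0307; -1.7282 -0.3579]
AᵀP(A−BK) = [0.7850 0.1156; 0.1156 0.0584]
P' = Q + AᵀP(A−BK) = [17.7850 2.1156; 2.1156 0.3084]
tr(P') = 18.0934


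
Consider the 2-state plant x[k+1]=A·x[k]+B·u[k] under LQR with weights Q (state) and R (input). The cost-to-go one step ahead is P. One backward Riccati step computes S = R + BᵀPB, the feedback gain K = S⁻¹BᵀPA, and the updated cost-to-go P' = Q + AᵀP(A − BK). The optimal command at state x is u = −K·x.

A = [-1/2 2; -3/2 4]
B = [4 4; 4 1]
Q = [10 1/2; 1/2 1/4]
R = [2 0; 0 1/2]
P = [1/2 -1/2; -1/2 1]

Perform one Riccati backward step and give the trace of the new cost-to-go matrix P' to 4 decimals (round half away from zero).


BᵀP = [0.0000 2.0000; 1.5000 -1.0000]
S = R + BᵀPB = [2 0; 0 1/2] + [8.0000 2.0000; 2.0000 5.0000] = [10.0000 2.0000; 2.0000 5.5000]
BᵀPA = [-3.0000 8.0000; 0.7500 -1.0000]
K = S⁻¹·BᵀPA = [-0.3529 0.9020; 0.2647 -0.5098]
A−BK = [-0.1471 0.4314; -0.3529 0.9020]
AᵀP(A−BK) = [0.3676 -0.9118; -0.9118 2.2745]
P' = Q + AᵀP(A−BK) = [10.3676 -0.4118; -0.4118 2.5245]
tr(P') = 12.8922

12.8922


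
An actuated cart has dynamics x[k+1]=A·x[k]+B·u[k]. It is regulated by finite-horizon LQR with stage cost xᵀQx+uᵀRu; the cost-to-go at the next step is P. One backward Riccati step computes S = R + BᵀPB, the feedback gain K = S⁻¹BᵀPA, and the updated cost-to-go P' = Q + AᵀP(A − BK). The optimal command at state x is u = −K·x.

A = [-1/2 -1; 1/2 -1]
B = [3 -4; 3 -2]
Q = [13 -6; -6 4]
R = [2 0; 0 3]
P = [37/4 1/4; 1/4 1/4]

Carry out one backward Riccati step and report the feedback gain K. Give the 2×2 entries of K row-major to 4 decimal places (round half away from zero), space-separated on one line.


BᵀP = [28.5000 1.5000; -37.5000 -1.5000]
S = R + BᵀPB = [2 0; 0 3] + [90.0000 -117.0000; -117.0000 153.0000] = [92.0000 -117.0000; -117.0000 156.0000]
BᵀPA = [-13.5000 -30.0000; 18.0000 39.0000]
K = S⁻¹·BᵀPA = [0.0000 -0.1765; 0.1154 0.1176]
A−BK = [-0.0385 0.0000; 0.7308 -0.2353]
AᵀP(A−BK) = [0.1731 0.0000; 0.0000 0.1176]
P' = Q + AᵀP(A−BK) = [13.1731 -6.0000; -6.0000 4.1176]
tr(P') = 17.2907

0.0000 -0.1765 0.1154 0.1176


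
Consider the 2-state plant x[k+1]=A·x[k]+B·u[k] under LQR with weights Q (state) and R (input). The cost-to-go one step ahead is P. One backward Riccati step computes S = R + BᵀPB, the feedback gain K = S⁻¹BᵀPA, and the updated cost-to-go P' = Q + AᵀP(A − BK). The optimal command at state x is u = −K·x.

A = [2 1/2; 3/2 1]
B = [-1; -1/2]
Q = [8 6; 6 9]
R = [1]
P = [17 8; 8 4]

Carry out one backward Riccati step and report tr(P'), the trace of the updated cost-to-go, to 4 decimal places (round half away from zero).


BᵀP = [-21.0000 -10.0000]
S = R + BᵀPB = [1] + [26.0000] = [27.0000]
BᵀPA = [-57.0000 -20.5000]
K = S⁻¹·BᵀPA = [-2.1111 -0.7593]
A−BK = [-0.1111 -0.2593; 0.4444 0.6204]
AᵀP(A−BK) = [4.6667 1.7222; 1.7222 0.6852]
P' = Q + AᵀP(A−BK) = [12.6667 7.7222; 7.7222 9.6852]
tr(P') = 22.3519

22.3519


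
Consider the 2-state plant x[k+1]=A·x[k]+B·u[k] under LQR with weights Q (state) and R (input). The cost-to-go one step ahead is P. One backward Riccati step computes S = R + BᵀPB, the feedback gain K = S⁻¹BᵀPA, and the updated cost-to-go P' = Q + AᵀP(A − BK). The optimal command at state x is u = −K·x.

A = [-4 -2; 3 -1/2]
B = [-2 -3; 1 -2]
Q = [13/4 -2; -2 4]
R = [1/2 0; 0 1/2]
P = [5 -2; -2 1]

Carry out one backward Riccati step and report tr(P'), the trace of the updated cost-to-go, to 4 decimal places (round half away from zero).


BᵀP = [-12.0000 5.0000; -11.0000 4.0000]
S = R + BᵀPB = [1/2 0; 0 1/2] + [29.0000 26.0000; 26.0000 25.0000] = [29.5000 26.0000; 26.0000 25.5000]
BᵀPA = [63.0000 21.5000; 56.0000 20.0000]
K = S⁻¹·BᵀPA = [1.9738 0.3705; 0.1836 0.4066]
A−BK = [0.4984 -0.0393; 1.3934 -0.0574]
AᵀP(A−BK) = [2.3705 0.3918; 0.3918 0.1533]
P' = Q + AᵀP(A−BK) = [5.6205 -1.6082; -1.6082 4.1533]
tr(P') = 9.7738

9.7738


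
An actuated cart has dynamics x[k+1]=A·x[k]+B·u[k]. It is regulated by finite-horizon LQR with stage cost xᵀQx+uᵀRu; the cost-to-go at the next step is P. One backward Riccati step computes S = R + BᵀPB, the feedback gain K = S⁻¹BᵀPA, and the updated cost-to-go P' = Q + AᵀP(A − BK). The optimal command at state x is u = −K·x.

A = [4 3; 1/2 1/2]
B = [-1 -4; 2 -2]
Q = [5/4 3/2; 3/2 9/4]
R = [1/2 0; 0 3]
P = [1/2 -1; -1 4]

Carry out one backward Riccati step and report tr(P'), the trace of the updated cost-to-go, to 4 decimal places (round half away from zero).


5.7799

BᵀP = [-2.5000 9.0000; 0.0000 -4.0000]
S = R + BᵀPB = [1/2 0; 0 3] + [20.5000 -8.0000; -8.0000 8.0000] = [21.0000 -8.0000; -8.0000 11.0000]
BᵀPA = [-5.5000 -3.0000; -2.0000 -2.0000]
K = S⁻¹·BᵀPA = [-0.4581 -0.2934; -0.5150 -0.3952]
A−BK = [1.4820 1.1257; 0.3862 0.2964]
AᵀP(A−BK) = [1.4506 1.0958; 1.0958 0.8293]
P' = Q + AᵀP(A−BK) = [2.7006 2.5958; 2.5958 3.0793]
tr(P') = 5.7799


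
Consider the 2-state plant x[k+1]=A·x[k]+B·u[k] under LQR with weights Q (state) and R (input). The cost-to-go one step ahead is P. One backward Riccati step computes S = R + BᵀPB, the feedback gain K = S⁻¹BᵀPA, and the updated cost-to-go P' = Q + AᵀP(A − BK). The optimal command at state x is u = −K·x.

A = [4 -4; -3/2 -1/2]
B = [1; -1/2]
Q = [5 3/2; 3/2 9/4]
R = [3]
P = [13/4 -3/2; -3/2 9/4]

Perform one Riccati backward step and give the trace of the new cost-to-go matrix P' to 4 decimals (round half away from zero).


55.1034

BᵀP = [4.0000 -2.6250]
S = R + BᵀPB = [3] + [5.3125] = [8.3125]
BᵀPA = [19.9375 -14.6875]
K = S⁻¹·BᵀPA = [2.3985 -1.7669]
A−BK = [1.6015 -2.2331; -0.3008 -1.3835]
AᵀP(A−BK) = [27.2425 -21.0846; -21.0846 20.6109]
P' = Q + AᵀP(A−BK) = [32.2425 -19.5846; -19.5846 22.8609]
tr(P') = 55.1034


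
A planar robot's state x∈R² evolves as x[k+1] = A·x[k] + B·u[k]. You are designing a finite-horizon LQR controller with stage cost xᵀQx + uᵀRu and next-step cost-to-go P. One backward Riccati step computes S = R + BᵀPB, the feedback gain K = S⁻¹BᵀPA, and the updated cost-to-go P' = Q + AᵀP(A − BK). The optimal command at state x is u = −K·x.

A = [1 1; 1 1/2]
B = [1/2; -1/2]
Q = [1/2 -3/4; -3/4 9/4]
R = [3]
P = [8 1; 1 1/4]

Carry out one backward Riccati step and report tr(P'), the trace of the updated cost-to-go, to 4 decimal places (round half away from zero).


15.7911

BᵀP = [3.5000 0.3750]
S = R + BᵀPB = [3] + [1.5625] = [4.5625]
BᵀPA = [3.8750 3.6875]
K = S⁻¹·BᵀPA = [0.8493 0.8082]
A−BK = [0.5753 0.5959; 1.4247 0.9041]
AᵀP(A−BK) = [6.9589 6.4932; 6.4932 6.0822]
P' = Q + AᵀP(A−BK) = [7.4589 5.7432; 5.7432 8.3322]
tr(P') = 15.7911


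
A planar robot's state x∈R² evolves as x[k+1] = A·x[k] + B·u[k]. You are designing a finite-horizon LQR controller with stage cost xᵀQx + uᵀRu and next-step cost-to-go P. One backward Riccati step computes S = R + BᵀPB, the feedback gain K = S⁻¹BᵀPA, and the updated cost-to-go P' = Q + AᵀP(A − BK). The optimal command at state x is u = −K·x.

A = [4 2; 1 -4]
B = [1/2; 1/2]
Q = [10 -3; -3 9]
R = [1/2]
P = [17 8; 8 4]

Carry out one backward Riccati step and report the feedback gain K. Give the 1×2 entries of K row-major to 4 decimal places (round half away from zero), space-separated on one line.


BᵀP = [12.5000 6.0000]
S = R + BᵀPB = [1/2] + [9.2500] = [9.7500]
BᵀPA = [56.0000 1.0000]
K = S⁻¹·BᵀPA = [5.7436 0.1026]
A−BK = [1.1282 1.9487; -1.8718 -4.0513]
AᵀP(A−BK) = [18.3590 2.2564; 2.2564 3.8974]
P' = Q + AᵀP(A−BK) = [28.3590 -0.7436; -0.7436 12.8974]
tr(P') = 41.2564

5.7436 0.1026


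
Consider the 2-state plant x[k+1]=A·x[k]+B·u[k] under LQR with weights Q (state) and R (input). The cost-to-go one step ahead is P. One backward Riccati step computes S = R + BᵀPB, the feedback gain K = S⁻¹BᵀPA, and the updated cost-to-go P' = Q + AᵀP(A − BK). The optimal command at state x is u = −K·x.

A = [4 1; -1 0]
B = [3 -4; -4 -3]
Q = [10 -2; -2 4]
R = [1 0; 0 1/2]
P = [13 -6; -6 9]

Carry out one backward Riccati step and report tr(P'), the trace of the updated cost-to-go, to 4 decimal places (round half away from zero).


14.5708

BᵀP = [63.0000 -54.0000; -34.0000 -3.0000]
S = R + BᵀPB = [1 0; 0 1/2] + [405.0000 -90.0000; -90.0000 145.0000] = [406.0000 -90.0000; -90.0000 145.5000]
BᵀPA = [306.0000 63.0000; -133.0000 -34.0000]
K = S⁻¹·BᵀPA = [0.6386 0.1198; -0.5191 -0.1596]
A−BK = [0.0079 0.0023; -0.0026 0.0005]
AᵀP(A−BK) = [0.5437 0.1182; 0.1182 0.0271]
P' = Q + AᵀP(A−BK) = [10.5437 -1.8818; -1.8818 4.0271]
tr(P') = 14.5708


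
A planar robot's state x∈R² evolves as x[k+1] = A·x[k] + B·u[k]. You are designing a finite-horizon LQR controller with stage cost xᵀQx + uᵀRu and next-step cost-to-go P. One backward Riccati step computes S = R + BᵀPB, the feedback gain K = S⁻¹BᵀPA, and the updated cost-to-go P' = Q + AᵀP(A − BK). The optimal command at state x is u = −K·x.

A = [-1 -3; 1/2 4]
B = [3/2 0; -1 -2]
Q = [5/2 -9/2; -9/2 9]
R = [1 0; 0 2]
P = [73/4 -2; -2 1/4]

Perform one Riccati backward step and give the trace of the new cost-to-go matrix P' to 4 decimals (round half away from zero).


BᵀP = [29.3750 -3.2500; 4.0000 -0.5000]
S = R + BᵀPB = [1 0; 0 2] + [47.3125 6.5000; 6.5000 1.0000] = [48.3125 6.5000; 6.5000 3.0000]
BᵀPA = [-31.0000 -101.1250; -4.2500 -14.0000]
K = S⁻¹·BᵀPA = [-0.6366 -2.0682; -0.0373 -0.1856]
A−BK = [-0.0450 0.1023; -0.2112 1.5606]
AᵀP(A−BK) = [0.4182 1.3478; 1.3478 4.5076]
P' = Q + AᵀP(A−BK) = [2.9182 -3.1522; -3.1522 13.5076]
tr(P') = 16.4258

16.4258


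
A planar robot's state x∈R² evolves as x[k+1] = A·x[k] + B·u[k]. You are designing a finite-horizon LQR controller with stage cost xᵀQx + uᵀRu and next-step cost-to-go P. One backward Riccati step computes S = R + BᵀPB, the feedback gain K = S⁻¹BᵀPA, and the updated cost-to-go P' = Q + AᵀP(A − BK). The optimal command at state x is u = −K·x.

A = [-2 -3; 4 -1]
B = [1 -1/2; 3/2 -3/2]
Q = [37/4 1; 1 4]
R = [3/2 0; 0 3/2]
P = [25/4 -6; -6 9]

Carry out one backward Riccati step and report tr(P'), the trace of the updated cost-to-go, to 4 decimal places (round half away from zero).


95.8625

BᵀP = [-2.7500 7.5000; 5.8750 -10.5000]
S = R + BᵀPB = [3/2 0; 0 3/2] + [8.5000 -9.8750; -9.8750 12.8125] = [10.0000 -9.8750; -9.8750 14.3125]
BᵀPA = [35.5000 0.7500; -53.7500 -7.1250]
K = S⁻¹·BᵀPA = [-0.4974 -1.3073; -4.0987 -1.3998]
A−BK = [-3.5519 -2.3926; -1.4018 -1.1387]
AᵀP(A−BK) = [62.3556 32.6701; 32.6701 20.2569]
P' = Q + AᵀP(A−BK) = [71.6056 33.6701; 33.6701 24.2569]
tr(P') = 95.8625


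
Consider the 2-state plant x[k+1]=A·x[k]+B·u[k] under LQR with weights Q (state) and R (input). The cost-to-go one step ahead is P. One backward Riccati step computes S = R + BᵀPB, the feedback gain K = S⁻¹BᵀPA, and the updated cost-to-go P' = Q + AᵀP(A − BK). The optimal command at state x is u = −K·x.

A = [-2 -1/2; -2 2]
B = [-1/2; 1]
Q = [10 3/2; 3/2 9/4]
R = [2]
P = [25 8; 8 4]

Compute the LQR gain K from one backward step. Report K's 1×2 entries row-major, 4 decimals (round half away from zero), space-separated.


2.1176 0.5294

BᵀP = [-4.5000 0.0000]
S = R + BᵀPB = [2] + [2.2500] = [4.2500]
BᵀPA = [9.0000 2.2500]
K = S⁻¹·BᵀPA = [2.1176 0.5294]
A−BK = [-0.9412 -0.2353; -4.1176 1.4706]
AᵀP(A−BK) = [160.9412 -19.7647; -19.7647 5.0588]
P' = Q + AᵀP(A−BK) = [170.9412 -18.2647; -18.2647 7.3088]
tr(P') = 178.2500


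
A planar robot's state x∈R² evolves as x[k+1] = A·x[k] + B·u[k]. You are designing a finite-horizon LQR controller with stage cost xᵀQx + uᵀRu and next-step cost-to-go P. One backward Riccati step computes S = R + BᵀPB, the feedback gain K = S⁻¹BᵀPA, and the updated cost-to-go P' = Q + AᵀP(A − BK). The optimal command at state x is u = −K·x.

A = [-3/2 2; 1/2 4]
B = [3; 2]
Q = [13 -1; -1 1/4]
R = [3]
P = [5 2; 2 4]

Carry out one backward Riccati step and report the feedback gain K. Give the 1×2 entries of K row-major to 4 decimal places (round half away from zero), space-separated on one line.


BᵀP = [19.0000 14.0000]
S = R + BᵀPB = [3] + [85.0000] = [88.0000]
BᵀPA = [-21.5000 94.0000]
K = S⁻¹·BᵀPA = [-0.2443 1.0682]
A−BK = [-0.7670 -1.2045; 0.9886 1.8636]
AᵀP(A−BK) = [3.9972 5.9659; 5.9659 15.5909]
P' = Q + AᵀP(A−BK) = [16.9972 4.9659; 4.9659 15.8409]
tr(P') = 32.8381

-0.2443 1.0682


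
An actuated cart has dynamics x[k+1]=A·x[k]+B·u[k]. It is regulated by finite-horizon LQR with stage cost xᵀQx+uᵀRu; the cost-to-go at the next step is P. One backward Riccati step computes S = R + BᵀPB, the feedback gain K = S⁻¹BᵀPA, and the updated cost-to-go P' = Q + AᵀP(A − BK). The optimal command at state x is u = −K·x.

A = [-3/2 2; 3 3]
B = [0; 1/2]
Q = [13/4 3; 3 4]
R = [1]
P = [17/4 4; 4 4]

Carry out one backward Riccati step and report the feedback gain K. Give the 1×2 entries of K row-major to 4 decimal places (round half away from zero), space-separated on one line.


1.5000 5.0000

BᵀP = [2.0000 2.0000]
S = R + BᵀPB = [1] + [1.0000] = [2.0000]
BᵀPA = [3.0000 10.0000]
K = S⁻¹·BᵀPA = [1.5000 5.0000]
A−BK = [-1.5000 2.0000; 2.2500 0.5000]
AᵀP(A−BK) = [5.0625 14.2500; 14.2500 51.0000]
P' = Q + AᵀP(A−BK) = [8.3125 17.2500; 17.2500 55.0000]
tr(P') = 63.3125


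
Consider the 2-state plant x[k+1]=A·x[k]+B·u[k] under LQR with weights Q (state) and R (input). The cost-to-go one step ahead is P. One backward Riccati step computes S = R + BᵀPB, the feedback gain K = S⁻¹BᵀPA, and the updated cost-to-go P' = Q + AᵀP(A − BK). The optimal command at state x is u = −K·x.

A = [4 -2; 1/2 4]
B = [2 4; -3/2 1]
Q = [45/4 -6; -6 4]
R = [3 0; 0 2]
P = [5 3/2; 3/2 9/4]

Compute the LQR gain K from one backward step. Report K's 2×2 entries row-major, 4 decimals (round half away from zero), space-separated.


BᵀP = [7.7500 -0.3750; 21.5000 8.2500]
S = R + BᵀPB = [3 0; 0 2] + [16.0625 30.6250; 30.6250 94.2500] = [19.0625 30.6250; 30.6250 96.2500]
BᵀPA = [30.8125 -17.0000; 90.1250 -10.0000]
K = S⁻¹·BᵀPA = [0.2293 -1.4829; 0.8634 0.3679]
A−BK = [0.0878 -0.5059; -0.0195 1.4077]
AᵀP(A−BK) = [1.6829 -0.4683; -0.4683 10.4697]
P' = Q + AᵀP(A−BK) = [12.9329 -6.4683; -6.4683 14.4697]
tr(P') = 27.4026

0.2293 -1.4829 0.8634 0.3679


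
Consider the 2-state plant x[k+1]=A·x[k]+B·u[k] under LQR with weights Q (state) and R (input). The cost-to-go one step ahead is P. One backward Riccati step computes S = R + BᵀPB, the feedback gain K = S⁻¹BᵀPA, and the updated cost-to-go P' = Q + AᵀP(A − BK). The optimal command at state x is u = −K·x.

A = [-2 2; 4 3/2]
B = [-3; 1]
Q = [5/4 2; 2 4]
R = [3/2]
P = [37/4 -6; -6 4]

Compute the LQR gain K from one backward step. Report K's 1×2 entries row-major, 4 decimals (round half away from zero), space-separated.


1.2465 -0.2766

BᵀP = [-33.7500 22.0000]
S = R + BᵀPB = [3/2] + [123.2500] = [124.7500]
BᵀPA = [155.5000 -34.5000]
K = S⁻¹·BᵀPA = [1.2465 -0.2766]
A−BK = [1.7395 1.1703; 2.7535 1.7766]
AᵀP(A−BK) = [3.1703 0.0040; 0.0040 0.4589]
P' = Q + AᵀP(A−BK) = [4.4203 2.0040; 2.0040 4.4589]
tr(P') = 8.8793


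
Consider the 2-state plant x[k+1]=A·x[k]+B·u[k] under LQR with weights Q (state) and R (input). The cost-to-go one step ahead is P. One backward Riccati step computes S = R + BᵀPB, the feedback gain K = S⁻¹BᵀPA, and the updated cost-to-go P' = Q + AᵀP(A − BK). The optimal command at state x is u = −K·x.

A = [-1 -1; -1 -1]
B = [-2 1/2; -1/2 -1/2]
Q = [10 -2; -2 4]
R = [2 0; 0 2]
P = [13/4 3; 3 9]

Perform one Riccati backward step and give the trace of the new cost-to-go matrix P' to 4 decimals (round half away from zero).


19.0360

BᵀP = [-8.0000 -10.5000; 0.1250 -3.0000]
S = R + BᵀPB = [2 0; 0 2] + [21.2500 1.2500; 1.2500 1.5625] = [23.2500 1.2500; 1.2500 3.5625]
BᵀPA = [18.5000 18.5000; 2.8750 2.8750]
K = S⁻¹·BᵀPA = [0.7668 0.7668; 0.5380 0.5380]
A−BK = [0.2646 0.2646; -0.3476 -0.3476]
AᵀP(A−BK) = [2.5180 2.5180; 2.5180 2.5180]
P' = Q + AᵀP(A−BK) = [12.5180 0.5180; 0.5180 6.5180]
tr(P') = 19.0360


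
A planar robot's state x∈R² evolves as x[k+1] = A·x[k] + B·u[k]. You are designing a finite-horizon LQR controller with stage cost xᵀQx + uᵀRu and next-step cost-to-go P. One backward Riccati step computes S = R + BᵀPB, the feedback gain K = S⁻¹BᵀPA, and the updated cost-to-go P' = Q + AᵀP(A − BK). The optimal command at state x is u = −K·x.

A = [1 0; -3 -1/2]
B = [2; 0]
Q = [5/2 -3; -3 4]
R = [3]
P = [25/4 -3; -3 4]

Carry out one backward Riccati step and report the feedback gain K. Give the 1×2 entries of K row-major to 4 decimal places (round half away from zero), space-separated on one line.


1.0893 0.1071

BᵀP = [12.5000 -6.0000]
S = R + BᵀPB = [3] + [25.0000] = [28.0000]
BᵀPA = [30.5000 3.0000]
K = S⁻¹·BᵀPA = [1.0893 0.1071]
A−BK = [-1.1786 -0.2143; -3.0000 -0.5000]
AᵀP(A−BK) = [27.0268 4.2321; 4.2321 0.6786]
P' = Q + AᵀP(A−BK) = [29.5268 1.2321; 1.2321 4.6786]
tr(P') = 34.2054


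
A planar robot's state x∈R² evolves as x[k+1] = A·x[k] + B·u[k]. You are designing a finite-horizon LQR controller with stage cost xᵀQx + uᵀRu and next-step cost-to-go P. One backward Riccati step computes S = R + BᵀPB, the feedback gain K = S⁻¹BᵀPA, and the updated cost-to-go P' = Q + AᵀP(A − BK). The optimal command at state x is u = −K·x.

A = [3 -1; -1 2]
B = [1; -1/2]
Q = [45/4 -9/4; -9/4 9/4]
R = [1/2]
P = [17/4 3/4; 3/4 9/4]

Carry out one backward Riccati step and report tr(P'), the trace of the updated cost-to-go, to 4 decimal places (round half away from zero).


BᵀP = [3.8750 -0.3750]
S = R + BᵀPB = [1/2] + [4.0625] = [4.5625]
BᵀPA = [12.0000 -4.6250]
K = S⁻¹·BᵀPA = [2.6301 -1.0137]
A−BK = [0.3699 0.0137; 0.3151 1.4932]
AᵀP(A−BK) = [4.4384 0.1644; 0.1644 5.5616]
P' = Q + AᵀP(A−BK) = [15.6884 -2.0856; -2.0856 7.8116]
tr(P') = 23.5000

23.5000


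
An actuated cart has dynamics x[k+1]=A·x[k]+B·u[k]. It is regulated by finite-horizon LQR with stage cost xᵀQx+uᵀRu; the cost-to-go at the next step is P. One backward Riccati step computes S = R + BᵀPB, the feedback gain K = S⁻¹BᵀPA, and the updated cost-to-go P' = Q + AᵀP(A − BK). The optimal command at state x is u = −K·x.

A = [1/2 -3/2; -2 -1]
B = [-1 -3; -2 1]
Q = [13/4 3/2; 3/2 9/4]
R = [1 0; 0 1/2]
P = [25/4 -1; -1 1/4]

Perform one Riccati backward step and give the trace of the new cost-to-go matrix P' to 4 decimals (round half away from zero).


5.9339

BᵀP = [-4.2500 0.5000; -19.7500 3.2500]
S = R + BᵀPB = [1 0; 0 1/2] + [3.2500 13.2500; 13.2500 62.5000] = [4.2500 13.2500; 13.2500 63.0000]
BᵀPA = [-3.1250 5.8750; -16.3750 26.3750]
K = S⁻¹·BᵀPA = [0.2180 0.2241; -0.3058 0.3715]
A−BK = [-0.1993 -0.1614; -1.2583 -0.9234]
AᵀP(A−BK) = [0.2368 0.0964; 0.0964 0.1971]
P' = Q + AᵀP(A−BK) = [3.4868 1.5964; 1.5964 2.4471]
tr(P') = 5.9339


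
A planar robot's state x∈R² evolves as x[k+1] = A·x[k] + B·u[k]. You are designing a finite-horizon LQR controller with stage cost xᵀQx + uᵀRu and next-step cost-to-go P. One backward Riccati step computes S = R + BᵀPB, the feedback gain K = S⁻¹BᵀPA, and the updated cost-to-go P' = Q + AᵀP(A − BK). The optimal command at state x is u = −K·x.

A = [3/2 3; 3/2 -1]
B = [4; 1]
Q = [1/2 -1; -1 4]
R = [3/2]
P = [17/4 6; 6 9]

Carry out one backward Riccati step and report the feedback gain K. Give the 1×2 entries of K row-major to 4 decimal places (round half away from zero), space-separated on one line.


BᵀP = [23.0000 33.0000]
S = R + BᵀPB = [3/2] + [125.0000] = [126.5000]
BᵀPA = [84.0000 36.0000]
K = S⁻¹·BᵀPA = [0.6640 0.2846]
A−BK = [-1.1561 1.8617; 0.8360 -1.2846]
AᵀP(A−BK) = [1.0338 -0.2801; -0.2801 1.0049]
P' = Q + AᵀP(A−BK) = [1.5338 -1.2801; -1.2801 5.0049]
tr(P') = 6.5388

0.6640 0.2846
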